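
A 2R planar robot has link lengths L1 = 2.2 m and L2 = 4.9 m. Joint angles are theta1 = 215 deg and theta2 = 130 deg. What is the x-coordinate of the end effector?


Convert angles to radians: theta1 = 3.7525, theta2 = 2.2689
x = L1*cos(theta1) + L2*cos(theta1+theta2)
x = -1.8021 + 4.733
x = 2.9309


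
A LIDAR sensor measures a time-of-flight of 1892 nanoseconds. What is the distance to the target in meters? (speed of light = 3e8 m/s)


tof = 1892 ns = 1.892e-06 s
dist = c * tof / 2
= 3e8 * 1.892e-06 / 2
= 283.8 m


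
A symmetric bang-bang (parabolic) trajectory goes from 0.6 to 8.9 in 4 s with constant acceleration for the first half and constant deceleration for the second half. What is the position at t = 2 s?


Symmetric rest-to-rest: each phase covers (pf-p0)/2 in time T/2. 0.5*a*(T/2)^2 = (pf-p0)/2 => a = 4*(pf-p0)/T^2
a = 4*(8.9-0.6)/4^2 = 2.075
t = 2 is in the acceleration phase (t <= T/2).
p = p0 + 0.5*a*t^2 = 0.6 + 0.5*2.075*2^2
= 4.75


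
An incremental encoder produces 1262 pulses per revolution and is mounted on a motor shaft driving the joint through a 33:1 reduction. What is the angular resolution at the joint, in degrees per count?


counts per rev = 1262
effective counts at joint = 1262 * 33 = 41646
resolution = 360 / 41646
= 0.0086 deg/count


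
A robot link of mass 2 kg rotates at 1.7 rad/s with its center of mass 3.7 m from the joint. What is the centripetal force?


F = m * omega^2 * r
= 2 * 1.7^2 * 3.7
= 2 * 2.89 * 3.7
= 21.386 N


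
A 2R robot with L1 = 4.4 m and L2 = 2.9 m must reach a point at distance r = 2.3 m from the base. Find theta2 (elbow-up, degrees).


cos(theta2) = (r^2 - L1^2 - L2^2) / (2*L1*L2)
cos(theta2) = (5.29 - 19.36 - 8.41) / 25.52
cos(theta2) = -0.880878
theta2 = 151.7484 degrees


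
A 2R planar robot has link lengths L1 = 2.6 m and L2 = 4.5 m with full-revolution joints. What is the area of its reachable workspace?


r_max = L1 + L2 = 7.1 m
r_min = |L1 - L2| = 1.9 m
Area = pi*(r_max^2 - r_min^2)
= pi*(50.41 - 3.61)
= pi * 46.8
= 147.0265 m^2


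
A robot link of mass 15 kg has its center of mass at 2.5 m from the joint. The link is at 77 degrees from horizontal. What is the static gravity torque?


tau = m*g*L*cos(angle)
= 15 * 9.81 * 2.5 * cos(77 deg)
= 15 * 9.81 * 2.5 * 0.225
= 82.7539 Nm


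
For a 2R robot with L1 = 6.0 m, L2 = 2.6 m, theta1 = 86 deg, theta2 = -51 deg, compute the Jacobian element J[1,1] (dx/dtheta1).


J[1,1] = -L1*sin(t1) - L2*sin(t1+t2)
= -6.0*sin(86) - 2.6*sin(35)
= -7.4767


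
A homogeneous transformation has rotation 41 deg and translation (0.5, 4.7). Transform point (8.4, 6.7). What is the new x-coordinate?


x' = cos(theta)*px - sin(theta)*py + tx
= 0.7547*8.4 - 0.6561*6.7 + 0.5
= 2.444


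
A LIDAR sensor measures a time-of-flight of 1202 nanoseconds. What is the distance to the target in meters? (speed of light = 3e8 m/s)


tof = 1202 ns = 1.202e-06 s
dist = c * tof / 2
= 3e8 * 1.202e-06 / 2
= 180.3 m


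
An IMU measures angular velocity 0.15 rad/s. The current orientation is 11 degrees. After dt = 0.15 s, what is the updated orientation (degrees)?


delta_theta = w * dt = 0.15 * 0.15 = 0.0225 rad
= 1.2892 deg
theta_new = 11 + 1.2892 = 12.2892 deg


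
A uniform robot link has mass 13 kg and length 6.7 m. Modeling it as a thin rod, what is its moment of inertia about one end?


I = (1/3) * m * L^2
= (1/3) * 13 * 6.7^2
= 0.333333 * 13 * 44.89
= 194.5233 kg*m^2


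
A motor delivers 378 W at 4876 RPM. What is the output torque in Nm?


omega = 4876 * 2*pi/60 = 510.6135 rad/s
tau = P / omega = 378 / 510.6135
= 0.7403 Nm


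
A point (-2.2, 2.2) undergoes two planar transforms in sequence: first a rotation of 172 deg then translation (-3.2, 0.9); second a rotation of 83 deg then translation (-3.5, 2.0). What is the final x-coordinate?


After transform 1:
x1 = cos(172)*-2.2 - sin(172)*2.2 + -3.2 = -1.3276
y1 = sin(172)*-2.2 + cos(172)*2.2 + 0.9 = -1.5848
After transform 2:
x2 = cos(83)*-1.3276 - sin(83)*-1.5848 + -3.5
= -2.0888


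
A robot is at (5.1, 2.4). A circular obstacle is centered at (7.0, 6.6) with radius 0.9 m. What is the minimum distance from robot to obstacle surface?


center_dist = sqrt((5.1-7.0)^2 + (2.4-6.6)^2)
= sqrt(3.61 + 17.64)
= 4.6098
min_dist = center_dist - radius = 4.6098 - 0.9 = 3.7098 m


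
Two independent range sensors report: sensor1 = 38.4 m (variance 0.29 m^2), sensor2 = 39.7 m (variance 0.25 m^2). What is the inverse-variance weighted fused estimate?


w1 = (1/var1) / (1/var1 + 1/var2)
   = 3.4483 / (3.4483 + 4.0) = 0.463
w2 = 1 - w1 = 0.537
fused = w1*s1 + w2*s2 = 17.7778 + 21.3204
= 39.0981 m


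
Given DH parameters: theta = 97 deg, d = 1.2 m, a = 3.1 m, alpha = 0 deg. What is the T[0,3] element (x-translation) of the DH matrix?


T[0,3] = a * cos(theta)
= 3.1 * cos(97 deg)
= 3.1 * -0.1219
= -0.3778


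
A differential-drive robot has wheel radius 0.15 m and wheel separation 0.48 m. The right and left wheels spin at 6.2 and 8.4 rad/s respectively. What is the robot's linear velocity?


vR = r*wR = 0.15*6.2 = 0.93 m/s
vL = r*wL = 0.15*8.4 = 1.26 m/s
v = (vR+vL)/2 = 1.095 m/s
omega = (vR-vL)/L = -0.6875 rad/s
linear velocity = 1.095 m/s


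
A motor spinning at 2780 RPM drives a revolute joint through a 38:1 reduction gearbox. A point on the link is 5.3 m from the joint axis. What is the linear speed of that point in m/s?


omega_motor = 2780 * 2*pi/60 = 291.1209 rad/s
omega_joint = omega_motor / 38 = 7.6611 rad/s
v = omega_joint * r = 7.6611 * 5.3
= 40.6037 m/s


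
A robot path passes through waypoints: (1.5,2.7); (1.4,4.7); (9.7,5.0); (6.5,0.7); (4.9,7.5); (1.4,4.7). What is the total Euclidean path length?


Segment lengths:
  seg1 = sqrt((-0.1)^2 + (2.0)^2) = 2.0025
  seg2 = sqrt((8.3)^2 + (0.3)^2) = 8.3054
  seg3 = sqrt((-3.2)^2 + (-4.3)^2) = 5.36
  seg4 = sqrt((-1.6)^2 + (6.8)^2) = 6.9857
  seg5 = sqrt((-3.5)^2 + (-2.8)^2) = 4.4822
Total = 27.1358


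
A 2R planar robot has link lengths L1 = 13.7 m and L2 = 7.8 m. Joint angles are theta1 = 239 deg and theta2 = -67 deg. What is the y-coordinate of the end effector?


Convert angles to radians: theta1 = 4.1713, theta2 = -1.1694
y = L1*sin(theta1) + L2*sin(theta1+theta2)
y = -11.7432 + 1.0856
y = -10.6576


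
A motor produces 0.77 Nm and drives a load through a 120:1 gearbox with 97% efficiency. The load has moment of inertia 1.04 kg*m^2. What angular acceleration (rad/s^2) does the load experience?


tau_out = tau_motor * N * eta
= 0.77 * 120 * 0.97 = 89.628 Nm
alpha = tau_out / I = 89.628 / 1.04
= 86.1808 rad/s^2


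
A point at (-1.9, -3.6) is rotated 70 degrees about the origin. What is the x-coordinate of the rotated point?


x' = x*cos(theta) - y*sin(theta)
cos(70 deg) = 0.342, sin(70 deg) = 0.9397
x' = -1.9 * 0.342 - -3.6 * 0.9397
= -0.6498 - -3.3829
= 2.7331


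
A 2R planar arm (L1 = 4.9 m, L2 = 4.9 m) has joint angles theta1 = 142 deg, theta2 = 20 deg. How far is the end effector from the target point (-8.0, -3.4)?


End effector via forward kinematics:
x = L1*cos(t1) + L2*cos(t1+t2) = -8.5214
y = L1*sin(t1) + L2*sin(t1+t2) = 4.5309
Distance to target:
d = sqrt((-8.0 - -8.5214)^2 + (-3.4 - 4.5309)^2)
= sqrt(0.2719 + 62.8996)
= 7.948 m


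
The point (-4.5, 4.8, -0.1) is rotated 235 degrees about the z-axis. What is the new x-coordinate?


Rotation about z-axis: x' = x*cos(theta) - y*sin(theta)
= -4.5 * -0.5736 - 4.8 * -0.8192
= 6.513


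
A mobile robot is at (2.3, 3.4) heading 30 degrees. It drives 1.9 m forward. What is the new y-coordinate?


y_new = y0 + d*sin(theta)
= 3.4 + 1.9*sin(30)
= 3.4 + 0.95
= 4.35


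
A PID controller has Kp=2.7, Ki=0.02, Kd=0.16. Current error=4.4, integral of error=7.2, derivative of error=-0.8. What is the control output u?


u = Kp*e + Ki*int(e) + Kd*de/dt
= 2.7*4.4 + 0.02*7.2 + 0.16*(-0.8)
= 11.88 + 0.144 + -0.128
= 11.896


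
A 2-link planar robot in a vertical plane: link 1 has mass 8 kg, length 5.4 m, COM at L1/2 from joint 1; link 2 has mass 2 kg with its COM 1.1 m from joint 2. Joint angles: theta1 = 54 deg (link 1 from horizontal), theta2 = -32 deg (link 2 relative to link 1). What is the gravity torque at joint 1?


Horizontal distance from joint 1 to link-1 COM:
  x_c1 = (L1/2)*cos(t1) = 2.7 * 0.5878 = 1.587 m
Horizontal distance from joint 1 to link-2 COM:
  x_c2 = L1*cos(t1) + Lc2*cos(t1+t2)
       = 5.4*0.5878 + 1.1*0.9272 = 4.1939 m
tau1 = m1*g*x_c1 + m2*g*x_c2
     = 8*9.81*1.587 + 2*9.81*4.1939
     = 124.5493 + 82.2852
     = 206.8345 Nm


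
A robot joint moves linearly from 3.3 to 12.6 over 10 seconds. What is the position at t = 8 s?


s = t/T = 8/10 = 0.8
p(t) = p0 + (pf-p0)*s
= 3.3 + (12.6 - 3.3) * 0.8
= 10.74


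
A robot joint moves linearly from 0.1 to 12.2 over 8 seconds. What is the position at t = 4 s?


s = t/T = 4/8 = 0.5
p(t) = p0 + (pf-p0)*s
= 0.1 + (12.2 - 0.1) * 0.5
= 6.15


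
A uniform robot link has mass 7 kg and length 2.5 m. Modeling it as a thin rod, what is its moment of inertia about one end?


I = (1/3) * m * L^2
= (1/3) * 7 * 2.5^2
= 0.333333 * 7 * 6.25
= 14.5833 kg*m^2


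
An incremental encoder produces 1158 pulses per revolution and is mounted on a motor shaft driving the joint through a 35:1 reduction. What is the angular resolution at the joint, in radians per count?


counts per rev = 1158
effective counts at joint = 1158 * 35 = 40530
resolution = 2*pi / 40530
= 1.5503e-04 rad/count


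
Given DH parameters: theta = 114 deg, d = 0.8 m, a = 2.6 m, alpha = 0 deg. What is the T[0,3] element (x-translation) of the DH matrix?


T[0,3] = a * cos(theta)
= 2.6 * cos(114 deg)
= 2.6 * -0.4067
= -1.0575


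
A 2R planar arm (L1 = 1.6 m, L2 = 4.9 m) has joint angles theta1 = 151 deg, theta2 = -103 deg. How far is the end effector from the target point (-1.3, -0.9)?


End effector via forward kinematics:
x = L1*cos(t1) + L2*cos(t1+t2) = 1.8793
y = L1*sin(t1) + L2*sin(t1+t2) = 4.4171
Distance to target:
d = sqrt((-1.3 - 1.8793)^2 + (-0.9 - 4.4171)^2)
= sqrt(10.1083 + 28.2716)
= 6.1951 m


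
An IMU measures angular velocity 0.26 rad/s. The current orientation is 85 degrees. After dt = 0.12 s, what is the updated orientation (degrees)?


delta_theta = w * dt = 0.26 * 0.12 = 0.0312 rad
= 1.7876 deg
theta_new = 85 + 1.7876 = 86.7876 deg


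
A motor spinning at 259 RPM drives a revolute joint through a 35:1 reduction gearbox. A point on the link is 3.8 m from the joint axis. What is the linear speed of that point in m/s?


omega_motor = 259 * 2*pi/60 = 27.1224 rad/s
omega_joint = omega_motor / 35 = 0.7749 rad/s
v = omega_joint * r = 0.7749 * 3.8
= 2.9447 m/s


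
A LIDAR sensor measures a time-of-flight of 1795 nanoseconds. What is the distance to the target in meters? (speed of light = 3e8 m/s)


tof = 1795 ns = 1.795e-06 s
dist = c * tof / 2
= 3e8 * 1.795e-06 / 2
= 269.25 m


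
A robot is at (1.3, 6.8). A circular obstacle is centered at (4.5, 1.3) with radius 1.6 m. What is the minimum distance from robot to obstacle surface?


center_dist = sqrt((1.3-4.5)^2 + (6.8-1.3)^2)
= sqrt(10.24 + 30.25)
= 6.3632
min_dist = center_dist - radius = 6.3632 - 1.6 = 4.7632 m


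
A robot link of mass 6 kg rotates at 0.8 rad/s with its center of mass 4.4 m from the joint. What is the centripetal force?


F = m * omega^2 * r
= 6 * 0.8^2 * 4.4
= 6 * 0.64 * 4.4
= 16.896 N


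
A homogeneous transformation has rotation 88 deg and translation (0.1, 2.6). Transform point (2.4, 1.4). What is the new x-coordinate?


x' = cos(theta)*px - sin(theta)*py + tx
= 0.0349*2.4 - 0.9994*1.4 + 0.1
= -1.2154


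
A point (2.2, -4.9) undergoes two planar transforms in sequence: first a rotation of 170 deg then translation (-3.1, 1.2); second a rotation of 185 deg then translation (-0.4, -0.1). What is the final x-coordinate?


After transform 1:
x1 = cos(170)*2.2 - sin(170)*-4.9 + -3.1 = -4.4157
y1 = sin(170)*2.2 + cos(170)*-4.9 + 1.2 = 6.4076
After transform 2:
x2 = cos(185)*-4.4157 - sin(185)*6.4076 + -0.4
= 4.5574


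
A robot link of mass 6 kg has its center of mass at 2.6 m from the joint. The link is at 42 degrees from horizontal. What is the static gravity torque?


tau = m*g*L*cos(angle)
= 6 * 9.81 * 2.6 * cos(42 deg)
= 6 * 9.81 * 2.6 * 0.7431
= 113.7279 Nm


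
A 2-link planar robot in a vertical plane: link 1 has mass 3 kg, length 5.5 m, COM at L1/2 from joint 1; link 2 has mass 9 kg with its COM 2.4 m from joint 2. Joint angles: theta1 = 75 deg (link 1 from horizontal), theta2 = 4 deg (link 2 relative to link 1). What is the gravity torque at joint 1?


Horizontal distance from joint 1 to link-1 COM:
  x_c1 = (L1/2)*cos(t1) = 2.75 * 0.2588 = 0.7118 m
Horizontal distance from joint 1 to link-2 COM:
  x_c2 = L1*cos(t1) + Lc2*cos(t1+t2)
       = 5.5*0.2588 + 2.4*0.1908 = 1.8814 m
tau1 = m1*g*x_c1 + m2*g*x_c2
     = 3*9.81*0.7118 + 9*9.81*1.8814
     = 20.9469 + 166.1129
     = 187.0598 Nm


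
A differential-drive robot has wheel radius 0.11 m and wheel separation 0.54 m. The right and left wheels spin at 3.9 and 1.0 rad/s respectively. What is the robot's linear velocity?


vR = r*wR = 0.11*3.9 = 0.429 m/s
vL = r*wL = 0.11*1.0 = 0.11 m/s
v = (vR+vL)/2 = 0.2695 m/s
omega = (vR-vL)/L = 0.5907 rad/s
linear velocity = 0.2695 m/s


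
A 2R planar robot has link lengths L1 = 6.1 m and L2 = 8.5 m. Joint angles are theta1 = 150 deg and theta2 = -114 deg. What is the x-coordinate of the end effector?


Convert angles to radians: theta1 = 2.618, theta2 = -1.9897
x = L1*cos(theta1) + L2*cos(theta1+theta2)
x = -5.2828 + 6.8766
x = 1.5939


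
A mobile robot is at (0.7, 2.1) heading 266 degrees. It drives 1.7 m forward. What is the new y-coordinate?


y_new = y0 + d*sin(theta)
= 2.1 + 1.7*sin(266)
= 2.1 + -1.6959
= 0.4041


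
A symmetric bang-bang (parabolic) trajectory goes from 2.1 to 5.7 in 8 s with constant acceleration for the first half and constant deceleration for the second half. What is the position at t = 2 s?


Symmetric rest-to-rest: each phase covers (pf-p0)/2 in time T/2. 0.5*a*(T/2)^2 = (pf-p0)/2 => a = 4*(pf-p0)/T^2
a = 4*(5.7-2.1)/8^2 = 0.225
t = 2 is in the acceleration phase (t <= T/2).
p = p0 + 0.5*a*t^2 = 2.1 + 0.5*0.225*2^2
= 2.55


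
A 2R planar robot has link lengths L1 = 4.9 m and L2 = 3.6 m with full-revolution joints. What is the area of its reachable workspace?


r_max = L1 + L2 = 8.5 m
r_min = |L1 - L2| = 1.3 m
Area = pi*(r_max^2 - r_min^2)
= pi*(72.25 - 1.69)
= pi * 70.56
= 221.6708 m^2


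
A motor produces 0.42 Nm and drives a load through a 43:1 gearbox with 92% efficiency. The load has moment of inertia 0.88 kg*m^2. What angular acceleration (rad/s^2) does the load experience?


tau_out = tau_motor * N * eta
= 0.42 * 43 * 0.92 = 16.6152 Nm
alpha = tau_out / I = 16.6152 / 0.88
= 18.8809 rad/s^2


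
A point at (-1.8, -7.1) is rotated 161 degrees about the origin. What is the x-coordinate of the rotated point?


x' = x*cos(theta) - y*sin(theta)
cos(161 deg) = -0.9455, sin(161 deg) = 0.3256
x' = -1.8 * -0.9455 - -7.1 * 0.3256
= 1.7019 - -2.3115
= 4.0135


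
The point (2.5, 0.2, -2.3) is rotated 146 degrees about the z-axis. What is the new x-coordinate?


Rotation about z-axis: x' = x*cos(theta) - y*sin(theta)
= 2.5 * -0.829 - 0.2 * 0.5592
= -2.1844


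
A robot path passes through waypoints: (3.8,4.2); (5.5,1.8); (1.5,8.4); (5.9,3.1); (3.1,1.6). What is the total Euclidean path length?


Segment lengths:
  seg1 = sqrt((1.7)^2 + (-2.4)^2) = 2.9411
  seg2 = sqrt((-4.0)^2 + (6.6)^2) = 7.7175
  seg3 = sqrt((4.4)^2 + (-5.3)^2) = 6.8884
  seg4 = sqrt((-2.8)^2 + (-1.5)^2) = 3.1765
Total = 20.7235


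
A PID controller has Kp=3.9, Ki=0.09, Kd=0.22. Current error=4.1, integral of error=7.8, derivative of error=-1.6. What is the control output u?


u = Kp*e + Ki*int(e) + Kd*de/dt
= 3.9*4.1 + 0.09*7.8 + 0.22*(-1.6)
= 15.99 + 0.702 + -0.352
= 16.34


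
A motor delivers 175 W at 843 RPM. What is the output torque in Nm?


omega = 843 * 2*pi/60 = 88.2788 rad/s
tau = P / omega = 175 / 88.2788
= 1.9824 Nm


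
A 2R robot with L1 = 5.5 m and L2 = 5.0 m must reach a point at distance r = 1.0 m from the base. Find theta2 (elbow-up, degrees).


cos(theta2) = (r^2 - L1^2 - L2^2) / (2*L1*L2)
cos(theta2) = (1.0 - 30.25 - 25.0) / 55.0
cos(theta2) = -0.986364
theta2 = 170.5271 degrees


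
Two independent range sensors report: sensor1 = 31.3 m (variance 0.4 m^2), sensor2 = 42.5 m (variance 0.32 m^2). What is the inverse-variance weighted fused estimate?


w1 = (1/var1) / (1/var1 + 1/var2)
   = 2.5 / (2.5 + 3.125) = 0.4444
w2 = 1 - w1 = 0.5556
fused = w1*s1 + w2*s2 = 13.9111 + 23.6111
= 37.5222 m


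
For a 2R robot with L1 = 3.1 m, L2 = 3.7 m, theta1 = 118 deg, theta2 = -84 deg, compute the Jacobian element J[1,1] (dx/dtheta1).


J[1,1] = -L1*sin(t1) - L2*sin(t1+t2)
= -3.1*sin(118) - 3.7*sin(34)
= -4.8062


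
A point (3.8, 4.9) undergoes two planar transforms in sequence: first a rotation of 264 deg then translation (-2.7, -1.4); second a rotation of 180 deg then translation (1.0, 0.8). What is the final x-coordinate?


After transform 1:
x1 = cos(264)*3.8 - sin(264)*4.9 + -2.7 = 1.7759
y1 = sin(264)*3.8 + cos(264)*4.9 + -1.4 = -5.6914
After transform 2:
x2 = cos(180)*1.7759 - sin(180)*-5.6914 + 1.0
= -0.7759


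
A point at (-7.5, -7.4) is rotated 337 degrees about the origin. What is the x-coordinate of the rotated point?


x' = x*cos(theta) - y*sin(theta)
cos(337 deg) = 0.9205, sin(337 deg) = -0.3907
x' = -7.5 * 0.9205 - -7.4 * -0.3907
= -6.9038 - 2.8914
= -9.7952


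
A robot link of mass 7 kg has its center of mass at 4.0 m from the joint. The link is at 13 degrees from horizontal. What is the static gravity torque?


tau = m*g*L*cos(angle)
= 7 * 9.81 * 4.0 * cos(13 deg)
= 7 * 9.81 * 4.0 * 0.9744
= 267.64 Nm


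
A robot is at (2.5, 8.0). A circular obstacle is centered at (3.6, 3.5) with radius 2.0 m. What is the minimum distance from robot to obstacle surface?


center_dist = sqrt((2.5-3.6)^2 + (8.0-3.5)^2)
= sqrt(1.21 + 20.25)
= 4.6325
min_dist = center_dist - radius = 4.6325 - 2.0 = 2.6325 m


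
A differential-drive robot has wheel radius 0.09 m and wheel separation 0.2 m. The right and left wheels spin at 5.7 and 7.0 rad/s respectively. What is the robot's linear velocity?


vR = r*wR = 0.09*5.7 = 0.513 m/s
vL = r*wL = 0.09*7.0 = 0.63 m/s
v = (vR+vL)/2 = 0.5715 m/s
omega = (vR-vL)/L = -0.585 rad/s
linear velocity = 0.5715 m/s


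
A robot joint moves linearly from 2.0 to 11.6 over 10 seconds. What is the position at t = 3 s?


s = t/T = 3/10 = 0.3
p(t) = p0 + (pf-p0)*s
= 2.0 + (11.6 - 2.0) * 0.3
= 4.88


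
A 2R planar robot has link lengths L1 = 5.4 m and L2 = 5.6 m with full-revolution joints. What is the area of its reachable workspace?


r_max = L1 + L2 = 11.0 m
r_min = |L1 - L2| = 0.2 m
Area = pi*(r_max^2 - r_min^2)
= pi*(121.0 - 0.04)
= pi * 120.96
= 380.007 m^2


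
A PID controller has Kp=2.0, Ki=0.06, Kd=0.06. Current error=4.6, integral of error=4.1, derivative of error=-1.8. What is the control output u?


u = Kp*e + Ki*int(e) + Kd*de/dt
= 2.0*4.6 + 0.06*4.1 + 0.06*(-1.8)
= 9.2 + 0.246 + -0.108
= 9.338


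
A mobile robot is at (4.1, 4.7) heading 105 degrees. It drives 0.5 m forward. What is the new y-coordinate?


y_new = y0 + d*sin(theta)
= 4.7 + 0.5*sin(105)
= 4.7 + 0.483
= 5.183


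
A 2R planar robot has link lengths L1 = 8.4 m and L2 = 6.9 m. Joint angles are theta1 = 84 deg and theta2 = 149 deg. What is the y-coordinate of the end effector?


Convert angles to radians: theta1 = 1.4661, theta2 = 2.6005
y = L1*sin(theta1) + L2*sin(theta1+theta2)
y = 8.354 + -5.5106
y = 2.8434


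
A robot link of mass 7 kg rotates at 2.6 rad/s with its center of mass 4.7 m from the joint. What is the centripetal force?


F = m * omega^2 * r
= 7 * 2.6^2 * 4.7
= 7 * 6.76 * 4.7
= 222.404 N


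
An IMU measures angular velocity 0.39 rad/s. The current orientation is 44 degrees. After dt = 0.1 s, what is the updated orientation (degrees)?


delta_theta = w * dt = 0.39 * 0.1 = 0.039 rad
= 2.2345 deg
theta_new = 44 + 2.2345 = 46.2345 deg


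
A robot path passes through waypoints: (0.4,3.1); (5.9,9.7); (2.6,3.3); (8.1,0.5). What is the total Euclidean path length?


Segment lengths:
  seg1 = sqrt((5.5)^2 + (6.6)^2) = 8.5913
  seg2 = sqrt((-3.3)^2 + (-6.4)^2) = 7.2007
  seg3 = sqrt((5.5)^2 + (-2.8)^2) = 6.1717
Total = 21.9637


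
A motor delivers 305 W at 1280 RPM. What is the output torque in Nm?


omega = 1280 * 2*pi/60 = 134.0413 rad/s
tau = P / omega = 305 / 134.0413
= 2.2754 Nm


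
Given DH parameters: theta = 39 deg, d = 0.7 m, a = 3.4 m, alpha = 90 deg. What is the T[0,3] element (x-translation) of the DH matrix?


T[0,3] = a * cos(theta)
= 3.4 * cos(39 deg)
= 3.4 * 0.7771
= 2.6423


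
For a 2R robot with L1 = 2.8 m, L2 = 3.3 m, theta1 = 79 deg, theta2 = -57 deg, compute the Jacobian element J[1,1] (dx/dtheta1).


J[1,1] = -L1*sin(t1) - L2*sin(t1+t2)
= -2.8*sin(79) - 3.3*sin(22)
= -3.9848


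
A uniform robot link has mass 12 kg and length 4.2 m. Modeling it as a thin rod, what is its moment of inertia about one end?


I = (1/3) * m * L^2
= (1/3) * 12 * 4.2^2
= 0.333333 * 12 * 17.64
= 70.56 kg*m^2


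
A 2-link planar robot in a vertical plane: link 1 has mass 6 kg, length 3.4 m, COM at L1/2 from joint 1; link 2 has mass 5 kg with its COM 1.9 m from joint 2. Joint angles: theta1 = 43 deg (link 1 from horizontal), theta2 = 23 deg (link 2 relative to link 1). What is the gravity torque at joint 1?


Horizontal distance from joint 1 to link-1 COM:
  x_c1 = (L1/2)*cos(t1) = 1.7 * 0.7314 = 1.2433 m
Horizontal distance from joint 1 to link-2 COM:
  x_c2 = L1*cos(t1) + Lc2*cos(t1+t2)
       = 3.4*0.7314 + 1.9*0.4067 = 3.2594 m
tau1 = m1*g*x_c1 + m2*g*x_c2
     = 6*9.81*1.2433 + 5*9.81*3.2594
     = 73.1807 + 159.8737
     = 233.0544 Nm


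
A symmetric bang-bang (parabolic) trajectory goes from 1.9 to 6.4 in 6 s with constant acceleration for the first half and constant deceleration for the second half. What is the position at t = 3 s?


Symmetric rest-to-rest: each phase covers (pf-p0)/2 in time T/2. 0.5*a*(T/2)^2 = (pf-p0)/2 => a = 4*(pf-p0)/T^2
a = 4*(6.4-1.9)/6^2 = 0.5
t = 3 is in the acceleration phase (t <= T/2).
p = p0 + 0.5*a*t^2 = 1.9 + 0.5*0.5*3^2
= 4.15


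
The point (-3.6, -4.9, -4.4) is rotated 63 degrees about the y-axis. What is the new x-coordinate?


Rotation about y-axis: x' = x*cos(theta) + z*sin(theta)
= -3.6 * 0.454 + -4.4 * 0.891
= -5.5548


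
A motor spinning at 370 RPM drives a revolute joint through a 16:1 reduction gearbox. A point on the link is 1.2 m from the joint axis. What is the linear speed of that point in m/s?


omega_motor = 370 * 2*pi/60 = 38.7463 rad/s
omega_joint = omega_motor / 16 = 2.4216 rad/s
v = omega_joint * r = 2.4216 * 1.2
= 2.906 m/s


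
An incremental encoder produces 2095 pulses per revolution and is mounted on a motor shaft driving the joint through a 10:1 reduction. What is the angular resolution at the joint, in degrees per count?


counts per rev = 2095
effective counts at joint = 2095 * 10 = 20950
resolution = 360 / 20950
= 0.0172 deg/count


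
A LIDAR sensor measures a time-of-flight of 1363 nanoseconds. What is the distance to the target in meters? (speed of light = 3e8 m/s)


tof = 1363 ns = 1.363e-06 s
dist = c * tof / 2
= 3e8 * 1.363e-06 / 2
= 204.45 m


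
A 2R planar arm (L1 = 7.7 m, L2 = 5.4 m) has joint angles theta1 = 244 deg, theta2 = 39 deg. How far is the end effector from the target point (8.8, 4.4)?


End effector via forward kinematics:
x = L1*cos(t1) + L2*cos(t1+t2) = -2.1607
y = L1*sin(t1) + L2*sin(t1+t2) = -12.1823
Distance to target:
d = sqrt((8.8 - -2.1607)^2 + (4.4 - -12.1823)^2)
= sqrt(120.1374 + 274.9731)
= 19.8774 m


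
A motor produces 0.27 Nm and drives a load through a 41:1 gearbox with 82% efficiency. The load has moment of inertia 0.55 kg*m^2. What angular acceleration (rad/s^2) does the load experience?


tau_out = tau_motor * N * eta
= 0.27 * 41 * 0.82 = 9.0774 Nm
alpha = tau_out / I = 9.0774 / 0.55
= 16.5044 rad/s^2


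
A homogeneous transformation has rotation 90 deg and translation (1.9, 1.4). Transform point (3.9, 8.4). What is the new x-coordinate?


x' = cos(theta)*px - sin(theta)*py + tx
= 0.0*3.9 - 1.0*8.4 + 1.9
= -6.5


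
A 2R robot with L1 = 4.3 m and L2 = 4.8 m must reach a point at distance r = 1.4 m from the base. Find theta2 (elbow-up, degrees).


cos(theta2) = (r^2 - L1^2 - L2^2) / (2*L1*L2)
cos(theta2) = (1.96 - 18.49 - 23.04) / 41.28
cos(theta2) = -0.958576
theta2 = 163.4508 degrees


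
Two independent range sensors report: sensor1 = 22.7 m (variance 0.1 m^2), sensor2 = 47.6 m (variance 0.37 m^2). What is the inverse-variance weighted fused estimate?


w1 = (1/var1) / (1/var1 + 1/var2)
   = 10.0 / (10.0 + 2.7027) = 0.7872
w2 = 1 - w1 = 0.2128
fused = w1*s1 + w2*s2 = 17.8702 + 10.1277
= 27.9979 m


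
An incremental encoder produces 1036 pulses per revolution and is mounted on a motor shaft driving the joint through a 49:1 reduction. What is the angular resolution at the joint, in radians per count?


counts per rev = 1036
effective counts at joint = 1036 * 49 = 50764
resolution = 2*pi / 50764
= 1.2377e-04 rad/count


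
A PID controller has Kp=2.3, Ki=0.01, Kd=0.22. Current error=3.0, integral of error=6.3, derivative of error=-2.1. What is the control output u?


u = Kp*e + Ki*int(e) + Kd*de/dt
= 2.3*3.0 + 0.01*6.3 + 0.22*(-2.1)
= 6.9 + 0.063 + -0.462
= 6.501


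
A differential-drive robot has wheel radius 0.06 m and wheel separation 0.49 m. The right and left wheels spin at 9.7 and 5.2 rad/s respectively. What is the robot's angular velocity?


vR = r*wR = 0.06*9.7 = 0.582 m/s
vL = r*wL = 0.06*5.2 = 0.312 m/s
v = (vR+vL)/2 = 0.447 m/s
omega = (vR-vL)/L = 0.551 rad/s
angular velocity = 0.551 rad/s


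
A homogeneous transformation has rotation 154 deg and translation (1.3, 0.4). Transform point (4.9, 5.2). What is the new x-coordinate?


x' = cos(theta)*px - sin(theta)*py + tx
= -0.8988*4.9 - 0.4384*5.2 + 1.3
= -5.3836


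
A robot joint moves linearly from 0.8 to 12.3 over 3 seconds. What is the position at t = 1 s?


s = t/T = 1/3 = 0.3333
p(t) = p0 + (pf-p0)*s
= 0.8 + (12.3 - 0.8) * 0.3333
= 4.6333


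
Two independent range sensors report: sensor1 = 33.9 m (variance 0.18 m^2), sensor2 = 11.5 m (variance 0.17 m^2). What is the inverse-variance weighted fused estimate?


w1 = (1/var1) / (1/var1 + 1/var2)
   = 5.5556 / (5.5556 + 5.8824) = 0.4857
w2 = 1 - w1 = 0.5143
fused = w1*s1 + w2*s2 = 16.4657 + 5.9143
= 22.38 m


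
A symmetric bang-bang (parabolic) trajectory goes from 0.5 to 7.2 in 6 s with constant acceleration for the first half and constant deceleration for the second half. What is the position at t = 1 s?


Symmetric rest-to-rest: each phase covers (pf-p0)/2 in time T/2. 0.5*a*(T/2)^2 = (pf-p0)/2 => a = 4*(pf-p0)/T^2
a = 4*(7.2-0.5)/6^2 = 0.7444
t = 1 is in the acceleration phase (t <= T/2).
p = p0 + 0.5*a*t^2 = 0.5 + 0.5*0.7444*1^2
= 0.8722


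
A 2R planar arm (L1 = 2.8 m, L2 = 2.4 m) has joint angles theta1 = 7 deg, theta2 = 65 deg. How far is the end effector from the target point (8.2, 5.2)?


End effector via forward kinematics:
x = L1*cos(t1) + L2*cos(t1+t2) = 3.5208
y = L1*sin(t1) + L2*sin(t1+t2) = 2.6238
Distance to target:
d = sqrt((8.2 - 3.5208)^2 + (5.2 - 2.6238)^2)
= sqrt(21.8952 + 6.637)
= 5.3415 m


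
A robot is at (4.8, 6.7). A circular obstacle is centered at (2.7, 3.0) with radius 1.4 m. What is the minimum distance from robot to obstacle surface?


center_dist = sqrt((4.8-2.7)^2 + (6.7-3.0)^2)
= sqrt(4.41 + 13.69)
= 4.2544
min_dist = center_dist - radius = 4.2544 - 1.4 = 2.8544 m


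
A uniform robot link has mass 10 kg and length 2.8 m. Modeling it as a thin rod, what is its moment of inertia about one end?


I = (1/3) * m * L^2
= (1/3) * 10 * 2.8^2
= 0.333333 * 10 * 7.84
= 26.1333 kg*m^2


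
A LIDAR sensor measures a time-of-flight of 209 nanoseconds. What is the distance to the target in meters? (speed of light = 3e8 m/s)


tof = 209 ns = 2.09e-07 s
dist = c * tof / 2
= 3e8 * 2.09e-07 / 2
= 31.35 m


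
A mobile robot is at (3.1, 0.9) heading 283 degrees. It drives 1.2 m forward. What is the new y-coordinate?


y_new = y0 + d*sin(theta)
= 0.9 + 1.2*sin(283)
= 0.9 + -1.1692
= -0.2692


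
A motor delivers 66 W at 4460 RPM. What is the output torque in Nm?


omega = 4460 * 2*pi/60 = 467.0501 rad/s
tau = P / omega = 66 / 467.0501
= 0.1413 Nm


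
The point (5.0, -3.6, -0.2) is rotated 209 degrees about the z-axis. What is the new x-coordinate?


Rotation about z-axis: x' = x*cos(theta) - y*sin(theta)
= 5.0 * -0.8746 - -3.6 * -0.4848
= -6.1184


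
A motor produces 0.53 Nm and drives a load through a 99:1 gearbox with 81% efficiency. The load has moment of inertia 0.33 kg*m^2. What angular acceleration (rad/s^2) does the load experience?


tau_out = tau_motor * N * eta
= 0.53 * 99 * 0.81 = 42.5007 Nm
alpha = tau_out / I = 42.5007 / 0.33
= 128.79 rad/s^2


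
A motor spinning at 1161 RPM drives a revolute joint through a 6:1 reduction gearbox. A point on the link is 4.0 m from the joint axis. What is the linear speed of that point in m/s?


omega_motor = 1161 * 2*pi/60 = 121.5796 rad/s
omega_joint = omega_motor / 6 = 20.2633 rad/s
v = omega_joint * r = 20.2633 * 4.0
= 81.0531 m/s


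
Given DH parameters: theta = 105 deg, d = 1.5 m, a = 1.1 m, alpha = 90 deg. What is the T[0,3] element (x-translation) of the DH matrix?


T[0,3] = a * cos(theta)
= 1.1 * cos(105 deg)
= 1.1 * -0.2588
= -0.2847


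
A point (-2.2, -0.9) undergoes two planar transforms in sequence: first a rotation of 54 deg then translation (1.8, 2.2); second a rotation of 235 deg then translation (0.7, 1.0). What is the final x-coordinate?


After transform 1:
x1 = cos(54)*-2.2 - sin(54)*-0.9 + 1.8 = 1.235
y1 = sin(54)*-2.2 + cos(54)*-0.9 + 2.2 = -0.1088
After transform 2:
x2 = cos(235)*1.235 - sin(235)*-0.1088 + 0.7
= -0.0975


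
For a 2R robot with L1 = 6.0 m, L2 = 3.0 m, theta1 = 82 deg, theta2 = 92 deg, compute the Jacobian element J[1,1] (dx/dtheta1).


J[1,1] = -L1*sin(t1) - L2*sin(t1+t2)
= -6.0*sin(82) - 3.0*sin(174)
= -6.2552


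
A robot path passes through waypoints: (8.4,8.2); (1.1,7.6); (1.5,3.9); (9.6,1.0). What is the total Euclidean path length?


Segment lengths:
  seg1 = sqrt((-7.3)^2 + (-0.6)^2) = 7.3246
  seg2 = sqrt((0.4)^2 + (-3.7)^2) = 3.7216
  seg3 = sqrt((8.1)^2 + (-2.9)^2) = 8.6035
Total = 19.6497


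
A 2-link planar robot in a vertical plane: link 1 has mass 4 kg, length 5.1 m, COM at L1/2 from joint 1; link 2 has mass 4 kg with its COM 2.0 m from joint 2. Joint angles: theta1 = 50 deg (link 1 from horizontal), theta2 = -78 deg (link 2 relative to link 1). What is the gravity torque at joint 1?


Horizontal distance from joint 1 to link-1 COM:
  x_c1 = (L1/2)*cos(t1) = 2.55 * 0.6428 = 1.6391 m
Horizontal distance from joint 1 to link-2 COM:
  x_c2 = L1*cos(t1) + Lc2*cos(t1+t2)
       = 5.1*0.6428 + 2.0*0.8829 = 5.0441 m
tau1 = m1*g*x_c1 + m2*g*x_c2
     = 4*9.81*1.6391 + 4*9.81*5.0441
     = 64.3186 + 197.931
     = 262.2496 Nm


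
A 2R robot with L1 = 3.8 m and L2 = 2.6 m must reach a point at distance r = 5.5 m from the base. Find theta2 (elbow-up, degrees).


cos(theta2) = (r^2 - L1^2 - L2^2) / (2*L1*L2)
cos(theta2) = (30.25 - 14.44 - 6.76) / 19.76
cos(theta2) = 0.457996
theta2 = 62.7421 degrees


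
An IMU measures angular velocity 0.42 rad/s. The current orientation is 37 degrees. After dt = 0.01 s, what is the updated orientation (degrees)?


delta_theta = w * dt = 0.42 * 0.01 = 0.0042 rad
= 0.2406 deg
theta_new = 37 + 0.2406 = 37.2406 deg


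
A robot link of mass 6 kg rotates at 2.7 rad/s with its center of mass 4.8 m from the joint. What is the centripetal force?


F = m * omega^2 * r
= 6 * 2.7^2 * 4.8
= 6 * 7.29 * 4.8
= 209.952 N


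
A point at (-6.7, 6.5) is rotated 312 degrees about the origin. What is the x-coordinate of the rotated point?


x' = x*cos(theta) - y*sin(theta)
cos(312 deg) = 0.6691, sin(312 deg) = -0.7431
x' = -6.7 * 0.6691 - 6.5 * -0.7431
= -4.4832 - -4.8304
= 0.3473


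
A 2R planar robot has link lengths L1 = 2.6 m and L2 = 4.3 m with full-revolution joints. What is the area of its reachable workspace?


r_max = L1 + L2 = 6.9 m
r_min = |L1 - L2| = 1.7 m
Area = pi*(r_max^2 - r_min^2)
= pi*(47.61 - 2.89)
= pi * 44.72
= 140.492 m^2


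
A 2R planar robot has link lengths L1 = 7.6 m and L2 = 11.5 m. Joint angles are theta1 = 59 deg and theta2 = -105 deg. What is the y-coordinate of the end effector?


Convert angles to radians: theta1 = 1.0297, theta2 = -1.8326
y = L1*sin(theta1) + L2*sin(theta1+theta2)
y = 6.5145 + -8.2724
y = -1.7579


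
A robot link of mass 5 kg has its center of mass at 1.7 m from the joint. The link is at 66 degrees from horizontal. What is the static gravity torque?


tau = m*g*L*cos(angle)
= 5 * 9.81 * 1.7 * cos(66 deg)
= 5 * 9.81 * 1.7 * 0.4067
= 33.9157 Nm


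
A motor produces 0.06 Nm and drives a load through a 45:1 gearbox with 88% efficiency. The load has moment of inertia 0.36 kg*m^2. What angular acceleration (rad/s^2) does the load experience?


tau_out = tau_motor * N * eta
= 0.06 * 45 * 0.88 = 2.376 Nm
alpha = tau_out / I = 2.376 / 0.36
= 6.6 rad/s^2


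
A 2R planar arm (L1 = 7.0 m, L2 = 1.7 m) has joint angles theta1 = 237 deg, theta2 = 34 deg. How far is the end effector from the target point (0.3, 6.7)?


End effector via forward kinematics:
x = L1*cos(t1) + L2*cos(t1+t2) = -3.7828
y = L1*sin(t1) + L2*sin(t1+t2) = -7.5704
Distance to target:
d = sqrt((0.3 - -3.7828)^2 + (6.7 - -7.5704)^2)
= sqrt(16.6693 + 203.6453)
= 14.843 m


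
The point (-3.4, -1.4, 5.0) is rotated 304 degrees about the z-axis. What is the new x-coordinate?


Rotation about z-axis: x' = x*cos(theta) - y*sin(theta)
= -3.4 * 0.5592 - -1.4 * -0.829
= -3.0619


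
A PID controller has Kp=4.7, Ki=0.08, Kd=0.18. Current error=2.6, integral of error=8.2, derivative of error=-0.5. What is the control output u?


u = Kp*e + Ki*int(e) + Kd*de/dt
= 4.7*2.6 + 0.08*8.2 + 0.18*(-0.5)
= 12.22 + 0.656 + -0.09
= 12.786


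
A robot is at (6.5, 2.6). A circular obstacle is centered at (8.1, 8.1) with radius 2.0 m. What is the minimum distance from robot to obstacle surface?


center_dist = sqrt((6.5-8.1)^2 + (2.6-8.1)^2)
= sqrt(2.56 + 30.25)
= 5.728
min_dist = center_dist - radius = 5.728 - 2.0 = 3.728 m


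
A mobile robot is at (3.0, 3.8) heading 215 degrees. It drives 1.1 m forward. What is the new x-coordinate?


x_new = x0 + d*cos(theta)
= 3.0 + 1.1*cos(215)
= 3.0 + -0.9011
= 2.0989


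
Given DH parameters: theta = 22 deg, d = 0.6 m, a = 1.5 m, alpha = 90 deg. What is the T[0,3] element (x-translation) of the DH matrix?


T[0,3] = a * cos(theta)
= 1.5 * cos(22 deg)
= 1.5 * 0.9272
= 1.3908


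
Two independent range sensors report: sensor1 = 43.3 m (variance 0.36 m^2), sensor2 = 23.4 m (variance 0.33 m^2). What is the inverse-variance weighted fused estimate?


w1 = (1/var1) / (1/var1 + 1/var2)
   = 2.7778 / (2.7778 + 3.0303) = 0.4783
w2 = 1 - w1 = 0.5217
fused = w1*s1 + w2*s2 = 20.7087 + 12.2087
= 32.9174 m


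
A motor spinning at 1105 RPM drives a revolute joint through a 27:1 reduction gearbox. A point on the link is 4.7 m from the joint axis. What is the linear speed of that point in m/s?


omega_motor = 1105 * 2*pi/60 = 115.7153 rad/s
omega_joint = omega_motor / 27 = 4.2858 rad/s
v = omega_joint * r = 4.2858 * 4.7
= 20.143 m/s


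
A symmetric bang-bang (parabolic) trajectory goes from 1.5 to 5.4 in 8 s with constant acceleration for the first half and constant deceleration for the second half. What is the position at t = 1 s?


Symmetric rest-to-rest: each phase covers (pf-p0)/2 in time T/2. 0.5*a*(T/2)^2 = (pf-p0)/2 => a = 4*(pf-p0)/T^2
a = 4*(5.4-1.5)/8^2 = 0.2438
t = 1 is in the acceleration phase (t <= T/2).
p = p0 + 0.5*a*t^2 = 1.5 + 0.5*0.2438*1^2
= 1.6219


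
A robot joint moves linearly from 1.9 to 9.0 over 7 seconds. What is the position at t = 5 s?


s = t/T = 5/7 = 0.7143
p(t) = p0 + (pf-p0)*s
= 1.9 + (9.0 - 1.9) * 0.7143
= 6.9714


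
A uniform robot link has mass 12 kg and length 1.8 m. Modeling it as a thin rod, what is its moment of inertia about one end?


I = (1/3) * m * L^2
= (1/3) * 12 * 1.8^2
= 0.333333 * 12 * 3.24
= 12.96 kg*m^2


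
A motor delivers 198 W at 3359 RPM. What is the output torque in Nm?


omega = 3359 * 2*pi/60 = 351.7537 rad/s
tau = P / omega = 198 / 351.7537
= 0.5629 Nm


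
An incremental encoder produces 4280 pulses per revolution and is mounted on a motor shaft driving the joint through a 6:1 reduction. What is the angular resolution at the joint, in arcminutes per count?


counts per rev = 4280
effective counts at joint = 4280 * 6 = 25680
resolution = 360*60 / 25680
= 0.8411 arcmin/count


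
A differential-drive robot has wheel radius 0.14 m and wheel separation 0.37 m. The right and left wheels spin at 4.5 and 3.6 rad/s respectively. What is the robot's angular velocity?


vR = r*wR = 0.14*4.5 = 0.63 m/s
vL = r*wL = 0.14*3.6 = 0.504 m/s
v = (vR+vL)/2 = 0.567 m/s
omega = (vR-vL)/L = 0.3405 rad/s
angular velocity = 0.3405 rad/s


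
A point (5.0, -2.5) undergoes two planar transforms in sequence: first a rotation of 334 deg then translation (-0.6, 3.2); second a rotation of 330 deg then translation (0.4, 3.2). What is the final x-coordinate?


After transform 1:
x1 = cos(334)*5.0 - sin(334)*-2.5 + -0.6 = 2.798
y1 = sin(334)*5.0 + cos(334)*-2.5 + 3.2 = -1.2388
After transform 2:
x2 = cos(330)*2.798 - sin(330)*-1.2388 + 0.4
= 2.2038


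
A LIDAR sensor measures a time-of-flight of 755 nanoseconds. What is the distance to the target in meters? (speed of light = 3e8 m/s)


tof = 755 ns = 7.55e-07 s
dist = c * tof / 2
= 3e8 * 7.55e-07 / 2
= 113.25 m


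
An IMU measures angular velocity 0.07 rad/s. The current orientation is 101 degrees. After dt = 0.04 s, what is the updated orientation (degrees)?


delta_theta = w * dt = 0.07 * 0.04 = 0.0028 rad
= 0.1604 deg
theta_new = 101 + 0.1604 = 101.1604 deg


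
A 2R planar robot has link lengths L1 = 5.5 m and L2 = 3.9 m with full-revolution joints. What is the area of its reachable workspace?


r_max = L1 + L2 = 9.4 m
r_min = |L1 - L2| = 1.6 m
Area = pi*(r_max^2 - r_min^2)
= pi*(88.36 - 2.56)
= pi * 85.8
= 269.5486 m^2


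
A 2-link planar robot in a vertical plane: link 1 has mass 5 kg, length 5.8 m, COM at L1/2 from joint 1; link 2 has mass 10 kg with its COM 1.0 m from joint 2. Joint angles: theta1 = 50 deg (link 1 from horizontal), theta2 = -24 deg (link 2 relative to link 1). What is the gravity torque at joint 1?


Horizontal distance from joint 1 to link-1 COM:
  x_c1 = (L1/2)*cos(t1) = 2.9 * 0.6428 = 1.8641 m
Horizontal distance from joint 1 to link-2 COM:
  x_c2 = L1*cos(t1) + Lc2*cos(t1+t2)
       = 5.8*0.6428 + 1.0*0.8988 = 4.627 m
tau1 = m1*g*x_c1 + m2*g*x_c2
     = 5*9.81*1.8641 + 10*9.81*4.627
     = 91.4333 + 453.905
     = 545.3383 Nm


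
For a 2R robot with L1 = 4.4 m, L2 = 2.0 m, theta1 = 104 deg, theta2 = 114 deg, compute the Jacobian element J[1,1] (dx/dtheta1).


J[1,1] = -L1*sin(t1) - L2*sin(t1+t2)
= -4.4*sin(104) - 2.0*sin(218)
= -3.038


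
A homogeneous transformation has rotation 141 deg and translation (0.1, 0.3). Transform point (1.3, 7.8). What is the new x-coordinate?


x' = cos(theta)*px - sin(theta)*py + tx
= -0.7771*1.3 - 0.6293*7.8 + 0.1
= -5.819


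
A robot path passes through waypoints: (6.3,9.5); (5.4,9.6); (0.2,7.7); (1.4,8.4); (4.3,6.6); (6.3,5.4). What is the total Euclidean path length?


Segment lengths:
  seg1 = sqrt((-0.9)^2 + (0.1)^2) = 0.9055
  seg2 = sqrt((-5.2)^2 + (-1.9)^2) = 5.5362
  seg3 = sqrt((1.2)^2 + (0.7)^2) = 1.3892
  seg4 = sqrt((2.9)^2 + (-1.8)^2) = 3.4132
  seg5 = sqrt((2.0)^2 + (-1.2)^2) = 2.3324
Total = 13.5766
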